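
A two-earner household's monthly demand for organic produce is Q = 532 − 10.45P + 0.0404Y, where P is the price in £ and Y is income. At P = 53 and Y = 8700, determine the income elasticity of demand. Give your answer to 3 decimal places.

1.066

At P = 53, Y = 8700: Q = 329.630.
Holding P constant, ∂Q/∂Y = 0.0404.
η_Y = (∂Q/∂Y)·(Y/Q) = 0.0404 × (8700/329.630) = 1.066.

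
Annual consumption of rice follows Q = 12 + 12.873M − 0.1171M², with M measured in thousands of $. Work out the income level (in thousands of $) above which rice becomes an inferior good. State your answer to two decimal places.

dQ/dM = 12.873 − 0.2342M.
The good is inferior where dQ/dM < 0. Setting dQ/dM = 0 gives M = 12.873 / 0.2342 = 54.97.

54.97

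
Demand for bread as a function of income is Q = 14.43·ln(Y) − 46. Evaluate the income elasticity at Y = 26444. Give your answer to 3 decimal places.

At Y = 26444: Q = 100.938.
dQ/dY = 14.43/Y = 0.000545681 at this income.
η = (dQ/dY)·(Y/Q) = 0.000545681 × (26444/100.938) = 0.143.

0.143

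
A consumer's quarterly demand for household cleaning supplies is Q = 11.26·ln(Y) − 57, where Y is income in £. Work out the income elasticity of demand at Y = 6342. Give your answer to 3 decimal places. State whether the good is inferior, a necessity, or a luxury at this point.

At Y = 6342: Q = 41.581.
dQ/dY = 11.26/Y = 0.00177547 at this income.
η = (dQ/dY)·(Y/Q) = 0.00177547 × (6342/41.581) = 0.271.
Since 0 < η < 1, the good is a necessity.

0.271 (necessity)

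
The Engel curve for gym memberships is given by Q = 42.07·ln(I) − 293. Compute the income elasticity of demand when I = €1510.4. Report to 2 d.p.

2.81

At I = 1510.4: Q = 14.958.
dQ/dI = 42.07/I = 0.0278535 at this income.
η = (dQ/dI)·(I/Q) = 0.0278535 × (1510.4/14.958) = 2.81.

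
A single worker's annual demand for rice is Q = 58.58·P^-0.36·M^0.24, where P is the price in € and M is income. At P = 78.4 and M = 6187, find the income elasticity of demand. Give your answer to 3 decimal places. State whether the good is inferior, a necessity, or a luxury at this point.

For a multiplicative demand Q = A·P^α·M^β, the income elasticity is β everywhere.
Here β = 0.24, so η = 0.240.
Since 0 < η < 1, this is a necessity.

0.240 (necessity)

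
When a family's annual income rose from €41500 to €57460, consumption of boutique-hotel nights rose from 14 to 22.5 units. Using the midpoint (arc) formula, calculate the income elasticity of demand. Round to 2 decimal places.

1.44

ΔQ = 22.5 − 14 = 8.5; midpoint Q̄ = (14 + 22.5)/2 = 18.25.
ΔI = 57460 − 41500 = 15960; midpoint Ī = (41500 + 57460)/2 = 49480.
η = (ΔQ/Q̄) ÷ (ΔI/Ī) = (8.5/18.25) ÷ (15960/49480) = 1.44.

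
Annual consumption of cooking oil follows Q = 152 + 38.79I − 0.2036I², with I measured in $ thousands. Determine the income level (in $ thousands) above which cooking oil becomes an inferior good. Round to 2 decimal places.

95.26

dQ/dI = 38.79 − 0.4072I.
The good is inferior where dQ/dI < 0. Setting dQ/dI = 0 gives I = 38.79 / 0.4072 = 95.26.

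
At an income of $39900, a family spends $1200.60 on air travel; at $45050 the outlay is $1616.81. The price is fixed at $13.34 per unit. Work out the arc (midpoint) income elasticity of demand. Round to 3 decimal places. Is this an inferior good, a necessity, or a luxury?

With a constant price, Q₁ = 1200.60/13.34 = 90.000 and Q₂ = 1616.81/13.34 = 121.200 (equivalently, work directly with expenditure since P cancels).
Midpoint %ΔQ = (1616.81 − 1200.60)/1408.71 = 0.29546; midpoint %ΔI = (45050 − 39900)/42475 = 0.12125.
η = 0.29546 / 0.12125 = 2.437.
η > 1 ⇒ luxury.

2.437 (luxury)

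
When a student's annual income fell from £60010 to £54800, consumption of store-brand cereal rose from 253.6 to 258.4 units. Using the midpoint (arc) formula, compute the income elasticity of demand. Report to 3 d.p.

-0.207

ΔQ = 258.4 − 253.6 = 4.8; midpoint Q̄ = (253.6 + 258.4)/2 = 256.
ΔI = 54800 − 60010 = -5210; midpoint Ī = (60010 + 54800)/2 = 57405.
η = (ΔQ/Q̄) ÷ (ΔI/Ī) = (4.8/256) ÷ (-5210/57405) = -0.207.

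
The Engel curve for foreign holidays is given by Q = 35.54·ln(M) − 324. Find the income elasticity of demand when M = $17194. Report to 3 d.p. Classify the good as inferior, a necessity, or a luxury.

1.573 (luxury)

At M = 17194: Q = 22.597.
dQ/dM = 35.54/M = 0.002067 at this income.
η = (dQ/dM)·(M/Q) = 0.002067 × (17194/22.597) = 1.573.
Since η > 1, the good is a luxury.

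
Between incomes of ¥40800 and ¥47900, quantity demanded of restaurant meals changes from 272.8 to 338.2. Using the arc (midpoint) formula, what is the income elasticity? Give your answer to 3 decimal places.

ΔQ = 338.2 − 272.8 = 65.4; midpoint Q̄ = (272.8 + 338.2)/2 = 305.5.
ΔI = 47900 − 40800 = 7100; midpoint Ī = (40800 + 47900)/2 = 44350.
η = (ΔQ/Q̄) ÷ (ΔI/Ī) = (65.4/305.5) ÷ (7100/44350) = 1.337.

1.337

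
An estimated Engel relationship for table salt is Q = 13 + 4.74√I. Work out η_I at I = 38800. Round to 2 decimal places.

At I = 38800: Q = 946.672.
dQ/dI = 4.74/(2√I) = 0.0120319 at this income.
η = (dQ/dI)·(I/Q) = 0.0120319 × (38800/946.672) = 0.49.

0.49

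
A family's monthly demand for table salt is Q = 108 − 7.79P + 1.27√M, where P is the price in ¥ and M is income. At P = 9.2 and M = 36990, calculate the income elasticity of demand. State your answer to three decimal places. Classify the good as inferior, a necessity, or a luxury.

0.435 (necessity)

At P = 9.2, M = 36990: Q = 280.588.
Holding P constant, ∂Q/∂M = 1.27/(2√M) = 0.00330165.
η_M = (∂Q/∂M)·(M/Q) = 0.00330165 × (36990/280.588) = 0.435.
Since 0 < η < 1, this is a necessity.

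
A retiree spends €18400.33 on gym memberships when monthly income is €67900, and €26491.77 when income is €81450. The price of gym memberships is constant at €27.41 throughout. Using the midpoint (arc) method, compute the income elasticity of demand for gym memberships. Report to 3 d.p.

With a constant price, Q₁ = 18400.33/27.41 = 671.300 and Q₂ = 26491.77/27.41 = 966.500 (equivalently, work directly with expenditure since P cancels).
Midpoint %ΔQ = (26491.77 − 18400.33)/22446.05 = 0.36048; midpoint %ΔI = (81450 − 67900)/74675 = 0.18145.
η = 0.36048 / 0.18145 = 1.987.

1.987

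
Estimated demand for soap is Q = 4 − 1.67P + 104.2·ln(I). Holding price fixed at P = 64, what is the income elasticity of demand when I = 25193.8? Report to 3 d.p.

0.109

At P = 64, I = 25193.8: Q = 953.120.
Holding P constant, ∂Q/∂I = 104.2/I = 0.00413594.
η_I = (∂Q/∂I)·(I/Q) = 0.00413594 × (25193.8/953.120) = 0.109.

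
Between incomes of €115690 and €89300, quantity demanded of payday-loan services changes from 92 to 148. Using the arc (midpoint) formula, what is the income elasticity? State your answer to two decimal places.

ΔQ = 148 − 92 = 56; midpoint Q̄ = (92 + 148)/2 = 120.
ΔI = 89300 − 115690 = -26390; midpoint Ī = (115690 + 89300)/2 = 102495.
η = (ΔQ/Q̄) ÷ (ΔI/Ī) = (56/120) ÷ (-26390/102495) = -1.81.

-1.81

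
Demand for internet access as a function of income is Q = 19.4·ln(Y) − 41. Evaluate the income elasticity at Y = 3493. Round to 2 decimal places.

0.17

At Y = 3493: Q = 117.275.
dQ/dY = 19.4/Y = 0.00555397 at this income.
η = (dQ/dY)·(Y/Q) = 0.00555397 × (3493/117.275) = 0.17.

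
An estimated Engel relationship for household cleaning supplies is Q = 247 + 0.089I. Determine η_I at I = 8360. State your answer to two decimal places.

0.75

At I = 8360: Q = 991.040.
dQ/dI = 0.089.
η = (dQ/dI)·(I/Q) = 0.089 × (8360/991.040) = 0.75.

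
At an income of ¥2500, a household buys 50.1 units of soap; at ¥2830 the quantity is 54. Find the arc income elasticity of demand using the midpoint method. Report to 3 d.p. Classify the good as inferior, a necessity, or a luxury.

0.605 (necessity)

ΔQ = 54 − 50.1 = 3.9; midpoint Q̄ = (50.1 + 54)/2 = 52.05.
ΔI = 2830 − 2500 = 330; midpoint Ī = (2500 + 2830)/2 = 2665.
η = (ΔQ/Q̄) ÷ (ΔI/Ī) = (3.9/52.05) ÷ (330/2665) = 0.605.
0 < η < 1 ⇒ necessity.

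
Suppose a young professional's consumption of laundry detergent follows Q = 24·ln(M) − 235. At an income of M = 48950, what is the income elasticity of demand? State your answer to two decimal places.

0.99

At M = 48950: Q = 24.165.
dQ/dM = 24/M = 0.000490296 at this income.
η = (dQ/dM)·(M/Q) = 0.000490296 × (48950/24.165) = 0.99.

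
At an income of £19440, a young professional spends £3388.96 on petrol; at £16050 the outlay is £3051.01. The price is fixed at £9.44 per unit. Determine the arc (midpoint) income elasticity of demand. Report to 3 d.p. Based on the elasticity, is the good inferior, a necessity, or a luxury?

0.549 (necessity)

With a constant price, Q₁ = 3388.96/9.44 = 359.000 and Q₂ = 3051.01/9.44 = 323.200 (equivalently, work directly with expenditure since P cancels).
Midpoint %ΔQ = (3051.01 − 3388.96)/3219.99 = -0.10495; midpoint %ΔI = (16050 − 19440)/17745 = -0.19104.
η = -0.10495 / -0.19104 = 0.549.
0 < η < 1 ⇒ necessity.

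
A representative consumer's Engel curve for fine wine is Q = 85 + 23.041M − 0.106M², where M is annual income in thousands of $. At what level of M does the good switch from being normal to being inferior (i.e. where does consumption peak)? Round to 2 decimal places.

108.68

dQ/dM = 23.041 − 0.212M.
The good is inferior where dQ/dM < 0. Setting dQ/dM = 0 gives M = 23.041 / 0.212 = 108.68.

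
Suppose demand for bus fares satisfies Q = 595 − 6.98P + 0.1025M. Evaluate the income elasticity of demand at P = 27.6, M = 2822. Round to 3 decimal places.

At P = 27.6, M = 2822: Q = 691.607.
Holding P constant, ∂Q/∂M = 0.1025.
η_M = (∂Q/∂M)·(M/Q) = 0.1025 × (2822/691.607) = 0.418.

0.418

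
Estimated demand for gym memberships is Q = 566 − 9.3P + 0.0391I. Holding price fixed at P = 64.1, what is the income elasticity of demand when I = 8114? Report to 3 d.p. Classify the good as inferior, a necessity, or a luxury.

At P = 64.1, I = 8114: Q = 287.127.
Holding P constant, ∂Q/∂I = 0.0391.
η_I = (∂Q/∂I)·(I/Q) = 0.0391 × (8114/287.127) = 1.105.
Since η > 1, this is a luxury.

1.105 (luxury)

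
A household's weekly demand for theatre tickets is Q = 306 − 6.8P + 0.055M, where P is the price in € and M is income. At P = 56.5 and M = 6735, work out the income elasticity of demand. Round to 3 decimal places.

1.268

At P = 56.5, M = 6735: Q = 292.225.
Holding P constant, ∂Q/∂M = 0.055.
η_M = (∂Q/∂M)·(M/Q) = 0.055 × (6735/292.225) = 1.268.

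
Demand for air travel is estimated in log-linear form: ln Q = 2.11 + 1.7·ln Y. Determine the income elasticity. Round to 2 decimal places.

In a log-linear demand, the coefficient on ln Y is the income elasticity.
So η = 1.70.

1.70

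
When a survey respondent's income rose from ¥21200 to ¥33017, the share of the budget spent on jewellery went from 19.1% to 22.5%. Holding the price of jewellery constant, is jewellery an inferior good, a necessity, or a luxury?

The budget share rises as income rises, so η > 1.

luxury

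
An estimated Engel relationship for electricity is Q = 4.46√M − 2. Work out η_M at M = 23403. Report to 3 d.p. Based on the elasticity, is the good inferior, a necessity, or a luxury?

At M = 23403: Q = 680.293.
dQ/dM = 4.46/(2√M) = 0.014577 at this income.
η = (dQ/dM)·(M/Q) = 0.014577 × (23403/680.293) = 0.501.
Since 0 < η < 1, the good is a necessity.

0.501 (necessity)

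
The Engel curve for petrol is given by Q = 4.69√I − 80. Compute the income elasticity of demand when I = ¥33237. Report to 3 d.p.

At I = 33237: Q = 775.035.
dQ/dI = 4.69/(2√I) = 0.0128627 at this income.
η = (dQ/dI)·(I/Q) = 0.0128627 × (33237/775.035) = 0.552.

0.552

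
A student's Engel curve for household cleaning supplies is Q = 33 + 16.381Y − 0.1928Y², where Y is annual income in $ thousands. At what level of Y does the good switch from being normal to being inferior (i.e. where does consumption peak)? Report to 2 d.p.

dQ/dY = 16.381 − 0.3856Y.
The good is inferior where dQ/dY < 0. Setting dQ/dY = 0 gives Y = 16.381 / 0.3856 = 42.48.

42.48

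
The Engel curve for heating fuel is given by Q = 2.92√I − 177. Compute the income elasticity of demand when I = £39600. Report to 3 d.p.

0.719

At I = 39600: Q = 404.073.
dQ/dI = 2.92/(2√I) = 0.00733678 at this income.
η = (dQ/dI)·(I/Q) = 0.00733678 × (39600/404.073) = 0.719.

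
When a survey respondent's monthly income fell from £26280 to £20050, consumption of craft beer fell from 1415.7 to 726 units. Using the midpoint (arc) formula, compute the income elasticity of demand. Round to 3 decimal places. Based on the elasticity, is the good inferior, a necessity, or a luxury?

ΔQ = 726 − 1415.7 = -689.7; midpoint Q̄ = (1415.7 + 726)/2 = 1070.85.
ΔI = 20050 − 26280 = -6230; midpoint Ī = (26280 + 20050)/2 = 23165.
η = (ΔQ/Q̄) ÷ (ΔI/Ī) = (-689.7/1070.85) ÷ (-6230/23165) = 2.395.
η > 1 ⇒ luxury.

2.395 (luxury)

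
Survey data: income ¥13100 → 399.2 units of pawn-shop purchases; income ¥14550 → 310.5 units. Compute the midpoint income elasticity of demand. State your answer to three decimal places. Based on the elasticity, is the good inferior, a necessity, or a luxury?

ΔQ = 310.5 − 399.2 = -88.7; midpoint Q̄ = (399.2 + 310.5)/2 = 354.85.
ΔI = 14550 − 13100 = 1450; midpoint Ī = (13100 + 14550)/2 = 13825.
η = (ΔQ/Q̄) ÷ (ΔI/Ī) = (-88.7/354.85) ÷ (1450/13825) = -2.383.
η < 0 ⇒ inferior good.

-2.383 (inferior good)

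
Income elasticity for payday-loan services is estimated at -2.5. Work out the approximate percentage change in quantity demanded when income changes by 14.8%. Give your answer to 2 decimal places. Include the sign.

-37.00%

%ΔQ ≈ η × %ΔI = -2.5 × 14.8% = -37.00%.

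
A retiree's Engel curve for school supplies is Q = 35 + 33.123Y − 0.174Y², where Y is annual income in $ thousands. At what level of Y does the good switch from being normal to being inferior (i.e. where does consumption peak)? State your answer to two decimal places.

95.18

dQ/dY = 33.123 − 0.348Y.
The good is inferior where dQ/dY < 0. Setting dQ/dY = 0 gives Y = 33.123 / 0.348 = 95.18.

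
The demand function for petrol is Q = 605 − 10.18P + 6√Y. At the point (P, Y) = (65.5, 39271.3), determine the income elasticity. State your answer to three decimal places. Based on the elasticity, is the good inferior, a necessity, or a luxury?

0.527 (necessity)

At P = 65.5, Y = 39271.3: Q = 1127.229.
Holding P constant, ∂Q/∂Y = 6/(2√Y) = 0.0151385.
η_Y = (∂Q/∂Y)·(Y/Q) = 0.0151385 × (39271.3/1127.229) = 0.527.
Since 0 < η < 1, this is a necessity.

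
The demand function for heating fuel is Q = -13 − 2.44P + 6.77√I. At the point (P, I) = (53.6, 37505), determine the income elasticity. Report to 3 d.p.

0.562

At P = 53.6, I = 37505: Q = 1167.308.
Holding P constant, ∂Q/∂I = 6.77/(2√I) = 0.0174789.
η_I = (∂Q/∂I)·(I/Q) = 0.0174789 × (37505/1167.308) = 0.562.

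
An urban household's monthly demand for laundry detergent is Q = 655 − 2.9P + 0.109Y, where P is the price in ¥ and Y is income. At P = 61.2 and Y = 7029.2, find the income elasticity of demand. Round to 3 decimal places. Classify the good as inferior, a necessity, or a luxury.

At P = 61.2, Y = 7029.2: Q = 1243.703.
Holding P constant, ∂Q/∂Y = 0.109.
η_Y = (∂Q/∂Y)·(Y/Q) = 0.109 × (7029.2/1243.703) = 0.616.
Since 0 < η < 1, this is a necessity.

0.616 (necessity)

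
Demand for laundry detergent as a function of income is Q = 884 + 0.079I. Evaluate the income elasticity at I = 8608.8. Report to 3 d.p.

At I = 8608.8: Q = 1564.095.
dQ/dI = 0.079.
η = (dQ/dI)·(I/Q) = 0.079 × (8608.8/1564.095) = 0.435.

0.435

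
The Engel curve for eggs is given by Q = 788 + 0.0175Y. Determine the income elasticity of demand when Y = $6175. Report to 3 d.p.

At Y = 6175: Q = 896.063.
dQ/dY = 0.0175.
η = (dQ/dY)·(Y/Q) = 0.0175 × (6175/896.063) = 0.121.

0.121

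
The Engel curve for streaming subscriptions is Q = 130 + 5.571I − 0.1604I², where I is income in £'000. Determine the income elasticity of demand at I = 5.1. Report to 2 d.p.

At I = 5.1: Q = 154.2401.
dQ/dI = 5.571 − 0.3208I = 3.93492.
η = (dQ/dI)·(I/Q) = 3.93492 × (5.1/154.2401) = 0.13.

0.13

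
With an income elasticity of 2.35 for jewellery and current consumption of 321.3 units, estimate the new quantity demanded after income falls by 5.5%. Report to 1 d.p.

279.8

%ΔQ ≈ η × %ΔI = 2.35 × (-5.5%) = -12.925%.
New Q ≈ 321.3 × (1 − 0.12925) = 279.8.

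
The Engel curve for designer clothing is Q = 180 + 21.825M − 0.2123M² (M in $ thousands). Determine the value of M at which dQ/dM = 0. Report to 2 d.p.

51.40

dQ/dM = 21.825 − 0.4246M.
The good is inferior where dQ/dM < 0. Setting dQ/dM = 0 gives M = 21.825 / 0.4246 = 51.40.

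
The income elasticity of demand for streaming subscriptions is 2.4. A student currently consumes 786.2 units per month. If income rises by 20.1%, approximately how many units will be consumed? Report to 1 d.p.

%ΔQ ≈ η × %ΔI = 2.4 × 20.1% = 48.24%.
New Q ≈ 786.2 × (1 + 0.4824) = 1165.5.

1165.5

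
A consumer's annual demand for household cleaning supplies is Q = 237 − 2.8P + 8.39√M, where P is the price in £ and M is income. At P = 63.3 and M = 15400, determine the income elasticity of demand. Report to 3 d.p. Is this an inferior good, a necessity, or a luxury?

At P = 63.3, M = 15400: Q = 1100.932.
Holding P constant, ∂Q/∂M = 8.39/(2√M) = 0.0338043.
η_M = (∂Q/∂M)·(M/Q) = 0.0338043 × (15400/1100.932) = 0.473.
Since 0 < η < 1, this is a necessity.

0.473 (necessity)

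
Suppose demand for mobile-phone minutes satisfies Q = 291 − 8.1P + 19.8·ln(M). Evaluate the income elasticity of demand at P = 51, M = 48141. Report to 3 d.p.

At P = 51, M = 48141: Q = 91.381.
Holding P constant, ∂Q/∂M = 19.8/M = 0.000411292.
η_M = (∂Q/∂M)·(M/Q) = 0.000411292 × (48141/91.381) = 0.217.

0.217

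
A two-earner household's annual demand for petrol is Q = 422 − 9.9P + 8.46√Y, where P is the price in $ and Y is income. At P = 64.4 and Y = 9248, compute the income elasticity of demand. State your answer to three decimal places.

0.680

At P = 64.4, Y = 9248: Q = 598.009.
Holding P constant, ∂Q/∂Y = 8.46/(2√Y) = 0.0439862.
η_Y = (∂Q/∂Y)·(Y/Q) = 0.0439862 × (9248/598.009) = 0.680.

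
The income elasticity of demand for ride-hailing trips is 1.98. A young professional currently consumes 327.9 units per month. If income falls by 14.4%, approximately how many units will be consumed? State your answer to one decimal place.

%ΔQ ≈ η × %ΔI = 1.98 × (-14.4%) = -28.512%.
New Q ≈ 327.9 × (1 − 0.28512) = 234.4.

234.4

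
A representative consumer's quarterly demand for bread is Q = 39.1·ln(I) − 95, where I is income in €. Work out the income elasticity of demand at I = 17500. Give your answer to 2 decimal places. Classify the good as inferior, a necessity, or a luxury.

0.14 (necessity)

At I = 17500: Q = 287.005.
dQ/dI = 39.1/I = 0.00223429 at this income.
η = (dQ/dI)·(I/Q) = 0.00223429 × (17500/287.005) = 0.14.
Since 0 < η < 1, the good is a necessity.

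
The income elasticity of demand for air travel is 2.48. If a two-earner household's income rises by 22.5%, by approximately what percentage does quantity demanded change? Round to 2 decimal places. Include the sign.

%ΔQ ≈ η × %ΔI = 2.48 × 22.5% = 55.80%.

55.80%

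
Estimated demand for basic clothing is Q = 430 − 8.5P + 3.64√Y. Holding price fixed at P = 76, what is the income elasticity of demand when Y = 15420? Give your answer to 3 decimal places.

At P = 76, Y = 15420: Q = 236.005.
Holding P constant, ∂Q/∂Y = 3.64/(2√Y) = 0.0146565.
η_Y = (∂Q/∂Y)·(Y/Q) = 0.0146565 × (15420/236.005) = 0.958.

0.958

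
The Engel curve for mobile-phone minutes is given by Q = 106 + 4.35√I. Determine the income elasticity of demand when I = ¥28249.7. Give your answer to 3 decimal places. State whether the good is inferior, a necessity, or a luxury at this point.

At I = 28249.7: Q = 837.133.
dQ/dI = 4.35/(2√I) = 0.0129405 at this income.
η = (dQ/dI)·(I/Q) = 0.0129405 × (28249.7/837.133) = 0.437.
Since 0 < η < 1, the good is a necessity.

0.437 (necessity)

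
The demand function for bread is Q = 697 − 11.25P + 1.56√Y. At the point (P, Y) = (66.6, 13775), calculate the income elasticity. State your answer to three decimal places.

0.700

At P = 66.6, Y = 13775: Q = 130.842.
Holding P constant, ∂Q/∂Y = 1.56/(2√Y) = 0.00664582.
η_Y = (∂Q/∂Y)·(Y/Q) = 0.00664582 × (13775/130.842) = 0.700.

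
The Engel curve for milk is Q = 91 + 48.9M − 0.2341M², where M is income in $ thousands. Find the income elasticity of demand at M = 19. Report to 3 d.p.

At M = 19: Q = 935.5899.
dQ/dM = 48.9 − 0.4682M = 40.00420.
η = (dQ/dM)·(M/Q) = 40.00420 × (19/935.5899) = 0.812.

0.812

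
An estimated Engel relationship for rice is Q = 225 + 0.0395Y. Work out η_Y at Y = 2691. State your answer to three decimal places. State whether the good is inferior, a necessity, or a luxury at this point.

At Y = 2691: Q = 331.295.
dQ/dY = 0.0395.
η = (dQ/dY)·(Y/Q) = 0.0395 × (2691/331.295) = 0.321.
Since 0 < η < 1, the good is a necessity.

0.321 (necessity)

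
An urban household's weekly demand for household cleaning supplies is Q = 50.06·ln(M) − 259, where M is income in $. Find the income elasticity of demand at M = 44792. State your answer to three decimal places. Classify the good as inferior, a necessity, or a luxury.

0.181 (necessity)

At M = 44792: Q = 277.132.
dQ/dM = 50.06/M = 0.00111761 at this income.
η = (dQ/dM)·(M/Q) = 0.00111761 × (44792/277.132) = 0.181.
Since 0 < η < 1, the good is a necessity.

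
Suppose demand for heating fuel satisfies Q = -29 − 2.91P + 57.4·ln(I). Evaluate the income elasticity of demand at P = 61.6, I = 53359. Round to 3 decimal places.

At P = 61.6, I = 53359: Q = 416.531.
Holding P constant, ∂Q/∂I = 57.4/I = 0.00107573.
η_I = (∂Q/∂I)·(I/Q) = 0.00107573 × (53359/416.531) = 0.138.

0.138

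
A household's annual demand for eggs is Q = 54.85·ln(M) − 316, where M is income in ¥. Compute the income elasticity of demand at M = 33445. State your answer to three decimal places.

At M = 33445: Q = 255.409.
dQ/dM = 54.85/M = 0.00164001 at this income.
η = (dQ/dM)·(M/Q) = 0.00164001 × (33445/255.409) = 0.215.

0.215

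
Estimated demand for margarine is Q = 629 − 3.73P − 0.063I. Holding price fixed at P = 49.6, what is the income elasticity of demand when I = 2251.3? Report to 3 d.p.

At P = 49.6, I = 2251.3: Q = 302.160.
Holding P constant, ∂Q/∂I = −0.063.
η_I = (∂Q/∂I)·(I/Q) = -0.063 × (2251.3/302.160) = -0.469.

-0.469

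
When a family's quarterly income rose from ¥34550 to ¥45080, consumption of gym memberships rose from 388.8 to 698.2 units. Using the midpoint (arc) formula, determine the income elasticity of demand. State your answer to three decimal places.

ΔQ = 698.2 − 388.8 = 309.4; midpoint Q̄ = (388.8 + 698.2)/2 = 543.5.
ΔI = 45080 − 34550 = 10530; midpoint Ī = (34550 + 45080)/2 = 39815.
η = (ΔQ/Q̄) ÷ (ΔI/Ī) = (309.4/543.5) ÷ (10530/39815) = 2.152.

2.152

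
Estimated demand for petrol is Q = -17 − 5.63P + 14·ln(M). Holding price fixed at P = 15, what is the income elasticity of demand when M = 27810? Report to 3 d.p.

0.335

At P = 15, M = 27810: Q = 41.814.
Holding P constant, ∂Q/∂M = 14/M = 0.000503416.
η_M = (∂Q/∂M)·(M/Q) = 0.000503416 × (27810/41.814) = 0.335.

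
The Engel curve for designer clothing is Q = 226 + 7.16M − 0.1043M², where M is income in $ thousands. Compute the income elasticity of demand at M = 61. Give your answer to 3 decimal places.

-1.236

At M = 61: Q = 274.6597.
dQ/dM = 7.16 − 0.2086M = -5.56460.
η = (dQ/dM)·(M/Q) = -5.56460 × (61/274.6597) = -1.236.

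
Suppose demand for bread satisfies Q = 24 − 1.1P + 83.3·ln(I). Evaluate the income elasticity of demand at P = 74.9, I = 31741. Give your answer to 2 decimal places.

0.10

At P = 74.9, I = 31741: Q = 805.045.
Holding P constant, ∂Q/∂I = 83.3/I = 0.00262437.
η_I = (∂Q/∂I)·(I/Q) = 0.00262437 × (31741/805.045) = 0.10.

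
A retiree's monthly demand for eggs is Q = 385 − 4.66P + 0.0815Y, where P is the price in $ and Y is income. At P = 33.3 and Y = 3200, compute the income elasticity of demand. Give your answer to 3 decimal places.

0.532

At P = 33.3, Y = 3200: Q = 490.622.
Holding P constant, ∂Q/∂Y = 0.0815.
η_Y = (∂Q/∂Y)·(Y/Q) = 0.0815 × (3200/490.622) = 0.532.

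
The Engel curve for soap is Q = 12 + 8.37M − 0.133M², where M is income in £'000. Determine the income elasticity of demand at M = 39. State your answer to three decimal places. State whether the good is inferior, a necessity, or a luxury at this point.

At M = 39: Q = 136.1370.
dQ/dM = 8.37 − 0.266M = -2.00400.
η = (dQ/dM)·(M/Q) = -2.00400 × (39/136.1370) = -0.574.
η < 0 ⇒ inferior good.

-0.574 (inferior good)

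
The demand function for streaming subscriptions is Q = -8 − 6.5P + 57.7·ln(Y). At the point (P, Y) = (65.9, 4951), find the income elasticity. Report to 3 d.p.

At P = 65.9, Y = 4951: Q = 54.524.
Holding P constant, ∂Q/∂Y = 57.7/Y = 0.0116542.
η_Y = (∂Q/∂Y)·(Y/Q) = 0.0116542 × (4951/54.524) = 1.058.

1.058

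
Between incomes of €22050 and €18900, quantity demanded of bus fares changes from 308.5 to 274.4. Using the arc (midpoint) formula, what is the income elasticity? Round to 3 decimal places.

0.761

ΔQ = 274.4 − 308.5 = -34.1; midpoint Q̄ = (308.5 + 274.4)/2 = 291.45.
ΔI = 18900 − 22050 = -3150; midpoint Ī = (22050 + 18900)/2 = 20475.
η = (ΔQ/Q̄) ÷ (ΔI/Ī) = (-34.1/291.45) ÷ (-3150/20475) = 0.761.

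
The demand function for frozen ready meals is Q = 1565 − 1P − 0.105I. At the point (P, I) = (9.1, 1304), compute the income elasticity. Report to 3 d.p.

At P = 9.1, I = 1304: Q = 1418.980.
Holding P constant, ∂Q/∂I = −0.105.
η_I = (∂Q/∂I)·(I/Q) = -0.105 × (1304/1418.980) = -0.096.

-0.096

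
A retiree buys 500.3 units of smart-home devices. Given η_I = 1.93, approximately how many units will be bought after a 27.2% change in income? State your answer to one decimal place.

%ΔQ ≈ η × %ΔI = 1.93 × 27.2% = 52.496%.
New Q ≈ 500.3 × (1 + 0.52496) = 762.9.

762.9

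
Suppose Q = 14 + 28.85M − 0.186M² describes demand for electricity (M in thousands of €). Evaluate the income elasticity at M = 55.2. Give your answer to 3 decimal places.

0.441

At M = 55.2: Q = 1039.7706.
dQ/dM = 28.85 − 0.372M = 8.31560.
η = (dQ/dM)·(M/Q) = 8.31560 × (55.2/1039.7706) = 0.441.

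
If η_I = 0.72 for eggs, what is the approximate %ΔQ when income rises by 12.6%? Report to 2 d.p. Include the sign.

%ΔQ ≈ η × %ΔI = 0.72 × 12.6% = 9.07%.

9.07%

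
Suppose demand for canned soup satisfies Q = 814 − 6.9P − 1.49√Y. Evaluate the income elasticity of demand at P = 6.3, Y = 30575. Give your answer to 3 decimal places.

-0.255

At P = 6.3, Y = 30575: Q = 509.993.
Holding P constant, ∂Q/∂Y = -1.49/(2√Y) = -0.00426062.
η_Y = (∂Q/∂Y)·(Y/Q) = -0.00426062 × (30575/509.993) = -0.255.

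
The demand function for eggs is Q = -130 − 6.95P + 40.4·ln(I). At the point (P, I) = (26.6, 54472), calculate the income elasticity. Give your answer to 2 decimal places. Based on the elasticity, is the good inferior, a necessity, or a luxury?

0.32 (necessity)

At P = 26.6, I = 54472: Q = 125.710.
Holding P constant, ∂Q/∂I = 40.4/I = 0.000741665.
η_I = (∂Q/∂I)·(I/Q) = 0.000741665 × (54472/125.710) = 0.32.
Since 0 < η < 1, this is a necessity.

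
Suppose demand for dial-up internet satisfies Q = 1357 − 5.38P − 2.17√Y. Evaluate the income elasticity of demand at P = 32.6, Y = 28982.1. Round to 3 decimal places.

At P = 32.6, Y = 28982.1: Q = 812.188.
Holding P constant, ∂Q/∂Y = -2.17/(2√Y) = -0.00637331.
η_Y = (∂Q/∂Y)·(Y/Q) = -0.00637331 × (28982.1/812.188) = -0.227.

-0.227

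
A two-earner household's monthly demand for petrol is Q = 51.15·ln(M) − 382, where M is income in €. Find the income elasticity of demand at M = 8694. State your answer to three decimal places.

At M = 8694: Q = 81.950.
dQ/dM = 51.15/M = 0.00588337 at this income.
η = (dQ/dM)·(M/Q) = 0.00588337 × (8694/81.950) = 0.624.

0.624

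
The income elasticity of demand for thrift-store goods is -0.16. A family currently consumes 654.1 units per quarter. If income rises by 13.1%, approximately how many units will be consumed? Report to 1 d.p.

640.4

%ΔQ ≈ η × %ΔI = -0.16 × 13.1% = -2.096%.
New Q ≈ 654.1 × (1 − 0.02096) = 640.4.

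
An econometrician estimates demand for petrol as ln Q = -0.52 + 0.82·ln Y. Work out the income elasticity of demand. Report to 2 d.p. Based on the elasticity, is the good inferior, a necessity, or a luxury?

In a log-linear demand, the coefficient on ln Y is the income elasticity.
So η = 0.82.
0 < η < 1 ⇒ necessity.

0.82 (necessity)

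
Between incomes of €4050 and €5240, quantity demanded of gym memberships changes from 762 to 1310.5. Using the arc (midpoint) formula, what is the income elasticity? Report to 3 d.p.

2.066

ΔQ = 1310.5 − 762 = 548.5; midpoint Q̄ = (762 + 1310.5)/2 = 1036.25.
ΔI = 5240 − 4050 = 1190; midpoint Ī = (4050 + 5240)/2 = 4645.
η = (ΔQ/Q̄) ÷ (ΔI/Ī) = (548.5/1036.25) ÷ (1190/4645) = 2.066.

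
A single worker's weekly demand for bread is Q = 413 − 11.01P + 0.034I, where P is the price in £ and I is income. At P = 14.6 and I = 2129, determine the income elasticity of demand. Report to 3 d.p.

At P = 14.6, I = 2129: Q = 324.640.
Holding P constant, ∂Q/∂I = 0.034.
η_I = (∂Q/∂I)·(I/Q) = 0.034 × (2129/324.640) = 0.223.

0.223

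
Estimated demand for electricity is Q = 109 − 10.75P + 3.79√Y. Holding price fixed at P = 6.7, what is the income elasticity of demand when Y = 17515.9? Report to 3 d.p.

0.466

At P = 6.7, Y = 17515.9: Q = 538.573.
Holding P constant, ∂Q/∂Y = 3.79/(2√Y) = 0.0143184.
η_Y = (∂Q/∂Y)·(Y/Q) = 0.0143184 × (17515.9/538.573) = 0.466.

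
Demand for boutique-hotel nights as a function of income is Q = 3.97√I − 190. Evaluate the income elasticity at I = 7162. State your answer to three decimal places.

1.151

At I = 7162: Q = 145.976.
dQ/dI = 3.97/(2√I) = 0.0234554 at this income.
η = (dQ/dI)·(I/Q) = 0.0234554 × (7162/145.976) = 1.151.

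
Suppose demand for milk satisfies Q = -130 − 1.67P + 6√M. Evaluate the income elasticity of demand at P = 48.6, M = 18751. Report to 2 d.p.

0.67

At P = 48.6, M = 18751: Q = 610.444.
Holding P constant, ∂Q/∂M = 6/(2√M) = 0.0219083.
η_M = (∂Q/∂M)·(M/Q) = 0.0219083 × (18751/610.444) = 0.67.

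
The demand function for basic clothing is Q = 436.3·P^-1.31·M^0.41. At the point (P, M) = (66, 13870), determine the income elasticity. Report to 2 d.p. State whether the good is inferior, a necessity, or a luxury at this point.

0.41 (necessity)

For a multiplicative demand Q = A·P^α·M^β, the income elasticity is β everywhere.
Here β = 0.41, so η = 0.41.
Since 0 < η < 1, this is a necessity.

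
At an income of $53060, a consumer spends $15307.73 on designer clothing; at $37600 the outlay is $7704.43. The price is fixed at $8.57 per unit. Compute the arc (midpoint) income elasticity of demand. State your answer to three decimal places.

1.938

With a constant price, Q₁ = 15307.73/8.57 = 1786.200 and Q₂ = 7704.43/8.57 = 899.000 (equivalently, work directly with expenditure since P cancels).
Midpoint %ΔQ = (7704.43 − 15307.73)/11506.08 = -0.66081; midpoint %ΔI = (37600 − 53060)/45330 = -0.34105.
η = -0.66081 / -0.34105 = 1.938.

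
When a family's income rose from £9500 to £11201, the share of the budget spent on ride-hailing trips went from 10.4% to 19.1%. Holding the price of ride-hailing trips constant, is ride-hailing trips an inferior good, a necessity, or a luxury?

The budget share rises as income rises, so η > 1.

luxury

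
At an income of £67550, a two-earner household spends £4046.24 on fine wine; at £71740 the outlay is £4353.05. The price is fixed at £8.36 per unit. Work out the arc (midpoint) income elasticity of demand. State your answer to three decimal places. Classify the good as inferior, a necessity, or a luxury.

1.214 (luxury)

With a constant price, Q₁ = 4046.24/8.36 = 484.000 and Q₂ = 4353.05/8.36 = 520.700 (equivalently, work directly with expenditure since P cancels).
Midpoint %ΔQ = (4353.05 − 4046.24)/4199.65 = 0.07306; midpoint %ΔI = (71740 − 67550)/69645 = 0.06016.
η = 0.07306 / 0.06016 = 1.214.
η > 1 ⇒ luxury.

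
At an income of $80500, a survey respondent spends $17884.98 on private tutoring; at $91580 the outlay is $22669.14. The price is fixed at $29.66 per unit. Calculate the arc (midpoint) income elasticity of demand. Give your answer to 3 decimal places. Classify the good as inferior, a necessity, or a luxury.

With a constant price, Q₁ = 17884.98/29.66 = 603.000 and Q₂ = 22669.14/29.66 = 764.300 (equivalently, work directly with expenditure since P cancels).
Midpoint %ΔQ = (22669.14 − 17884.98)/20277.06 = 0.23594; midpoint %ΔI = (91580 − 80500)/86040 = 0.12878.
η = 0.23594 / 0.12878 = 1.832.
η > 1 ⇒ luxury.

1.832 (luxury)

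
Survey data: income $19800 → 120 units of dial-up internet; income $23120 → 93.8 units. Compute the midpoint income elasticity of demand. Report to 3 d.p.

-1.584

ΔQ = 93.8 − 120 = -26.2; midpoint Q̄ = (120 + 93.8)/2 = 106.9.
ΔI = 23120 − 19800 = 3320; midpoint Ī = (19800 + 23120)/2 = 21460.
η = (ΔQ/Q̄) ÷ (ΔI/Ī) = (-26.2/106.9) ÷ (3320/21460) = -1.584.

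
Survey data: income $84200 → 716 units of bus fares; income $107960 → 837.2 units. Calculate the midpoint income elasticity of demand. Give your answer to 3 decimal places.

ΔQ = 837.2 − 716 = 121.2; midpoint Q̄ = (716 + 837.2)/2 = 776.6.
ΔI = 107960 − 84200 = 23760; midpoint Ī = (84200 + 107960)/2 = 96080.
η = (ΔQ/Q̄) ÷ (ΔI/Ī) = (121.2/776.6) ÷ (23760/96080) = 0.631.

0.631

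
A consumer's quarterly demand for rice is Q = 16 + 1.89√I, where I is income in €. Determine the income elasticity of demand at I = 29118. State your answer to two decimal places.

At I = 29118: Q = 338.510.
dQ/dI = 1.89/(2√I) = 0.00553798 at this income.
η = (dQ/dI)·(I/Q) = 0.00553798 × (29118/338.510) = 0.48.

0.48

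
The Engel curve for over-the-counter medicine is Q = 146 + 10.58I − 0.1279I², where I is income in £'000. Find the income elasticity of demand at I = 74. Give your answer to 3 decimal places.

At I = 74: Q = 228.5396.
dQ/dI = 10.58 − 0.2558I = -8.34920.
η = (dQ/dI)·(I/Q) = -8.34920 × (74/228.5396) = -2.703.

-2.703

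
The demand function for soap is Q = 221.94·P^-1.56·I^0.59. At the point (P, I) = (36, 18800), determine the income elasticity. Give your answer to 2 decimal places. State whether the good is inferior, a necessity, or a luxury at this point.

For a multiplicative demand Q = A·P^α·I^β, the income elasticity is β everywhere.
Here β = 0.59, so η = 0.59.
Since 0 < η < 1, this is a necessity.

0.59 (necessity)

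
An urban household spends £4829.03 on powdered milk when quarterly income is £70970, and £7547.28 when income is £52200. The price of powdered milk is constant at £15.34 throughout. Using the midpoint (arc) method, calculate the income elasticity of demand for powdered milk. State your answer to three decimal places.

-1.441

With a constant price, Q₁ = 4829.03/15.34 = 314.800 and Q₂ = 7547.28/15.34 = 492.000 (equivalently, work directly with expenditure since P cancels).
Midpoint %ΔQ = (7547.28 − 4829.03)/6188.16 = 0.43927; midpoint %ΔI = (52200 − 70970)/61585 = -0.30478.
η = 0.43927 / -0.30478 = -1.441.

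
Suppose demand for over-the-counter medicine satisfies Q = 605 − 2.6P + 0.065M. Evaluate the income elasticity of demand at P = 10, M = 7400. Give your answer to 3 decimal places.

0.454

At P = 10, M = 7400: Q = 1060.000.
Holding P constant, ∂Q/∂M = 0.065.
η_M = (∂Q/∂M)·(M/Q) = 0.065 × (7400/1060.000) = 0.454.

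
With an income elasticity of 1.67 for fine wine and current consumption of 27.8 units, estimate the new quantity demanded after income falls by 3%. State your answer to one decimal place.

%ΔQ ≈ η × %ΔI = 1.67 × (-3%) = -5.01%.
New Q ≈ 27.8 × (1 − 0.0501) = 26.4.

26.4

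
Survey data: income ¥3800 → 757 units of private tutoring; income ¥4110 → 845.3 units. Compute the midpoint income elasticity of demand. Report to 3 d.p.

1.406

ΔQ = 845.3 − 757 = 88.3; midpoint Q̄ = (757 + 845.3)/2 = 801.15.
ΔI = 4110 − 3800 = 310; midpoint Ī = (3800 + 4110)/2 = 3955.
η = (ΔQ/Q̄) ÷ (ΔI/Ī) = (88.3/801.15) ÷ (310/3955) = 1.406.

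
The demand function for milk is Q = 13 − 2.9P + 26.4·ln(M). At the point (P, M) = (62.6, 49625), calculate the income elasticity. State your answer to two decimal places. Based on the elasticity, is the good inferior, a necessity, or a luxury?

0.23 (necessity)

At P = 62.6, M = 49625: Q = 116.903.
Holding P constant, ∂Q/∂M = 26.4/M = 0.00053199.
η_M = (∂Q/∂M)·(M/Q) = 0.00053199 × (49625/116.903) = 0.23.
Since 0 < η < 1, this is a necessity.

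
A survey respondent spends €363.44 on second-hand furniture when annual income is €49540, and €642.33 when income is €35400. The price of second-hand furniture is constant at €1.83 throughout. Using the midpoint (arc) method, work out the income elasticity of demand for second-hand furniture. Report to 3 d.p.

With a constant price, Q₁ = 363.44/1.83 = 198.601 and Q₂ = 642.33/1.83 = 351.000 (equivalently, work directly with expenditure since P cancels).
Midpoint %ΔQ = (642.33 − 363.44)/502.89 = 0.55458; midpoint %ΔI = (35400 − 49540)/42470 = -0.33294.
η = 0.55458 / -0.33294 = -1.666.

-1.666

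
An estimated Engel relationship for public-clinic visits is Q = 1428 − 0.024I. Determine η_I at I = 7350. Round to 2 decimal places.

At I = 7350: Q = 1251.600.
dQ/dI = −0.024.
η = (dQ/dI)·(I/Q) = -0.024 × (7350/1251.600) = -0.14.

-0.14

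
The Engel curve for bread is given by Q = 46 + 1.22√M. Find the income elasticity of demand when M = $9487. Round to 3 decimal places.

At M = 9487: Q = 164.830.
dQ/dM = 1.22/(2√M) = 0.00626275 at this income.
η = (dQ/dM)·(M/Q) = 0.00626275 × (9487/164.830) = 0.360.

0.360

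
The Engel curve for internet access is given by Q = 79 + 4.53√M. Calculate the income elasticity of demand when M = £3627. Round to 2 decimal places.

At M = 3627: Q = 351.817.
dQ/dM = 4.53/(2√M) = 0.0376092 at this income.
η = (dQ/dM)·(M/Q) = 0.0376092 × (3627/351.817) = 0.39.

0.39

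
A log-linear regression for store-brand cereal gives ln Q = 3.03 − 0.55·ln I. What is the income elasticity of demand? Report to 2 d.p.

-0.55

In a log-linear demand, the coefficient on ln I is the income elasticity.
So η = -0.55.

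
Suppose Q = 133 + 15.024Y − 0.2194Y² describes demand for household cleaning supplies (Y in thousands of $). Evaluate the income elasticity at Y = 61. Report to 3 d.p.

At Y = 61: Q = 233.0766.
dQ/dY = 15.024 − 0.4388Y = -11.74280.
η = (dQ/dY)·(Y/Q) = -11.74280 × (61/233.0766) = -3.073.

-3.073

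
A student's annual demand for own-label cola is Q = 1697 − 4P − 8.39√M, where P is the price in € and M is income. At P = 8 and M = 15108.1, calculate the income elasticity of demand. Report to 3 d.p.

At P = 8, M = 15108.1: Q = 633.743.
Holding P constant, ∂Q/∂M = -8.39/(2√M) = -0.0341293.
η_M = (∂Q/∂M)·(M/Q) = -0.0341293 × (15108.1/633.743) = -0.814.

-0.814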